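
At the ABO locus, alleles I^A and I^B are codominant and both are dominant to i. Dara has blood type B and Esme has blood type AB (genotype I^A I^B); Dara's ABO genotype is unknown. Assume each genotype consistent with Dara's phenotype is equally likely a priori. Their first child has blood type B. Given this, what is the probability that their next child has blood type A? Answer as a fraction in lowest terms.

1/8

Possible genotypes: Dara ∈ {I^B I^B, I^B i}; Esme ∈ {I^A I^B}.
Weight each parental genotype pair by prior × P(type-B child):
  I^B I^B × I^A I^B: posterior weight 1/2; P(next child type A) = 0.
  I^B i × I^A I^B: posterior weight 1/2; P(next child type A) = 1/4.
Weighted sum = 1/8.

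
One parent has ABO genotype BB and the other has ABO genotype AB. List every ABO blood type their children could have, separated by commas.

B, AB

Gametes from BB × AB give offspring ABO genotypes AB, BB, i.e. phenotypes B, AB.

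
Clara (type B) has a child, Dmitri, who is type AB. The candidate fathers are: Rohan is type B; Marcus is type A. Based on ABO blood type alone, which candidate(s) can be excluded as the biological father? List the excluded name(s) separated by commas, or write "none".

A candidate is excluded only if no genotype consistent with his phenotype could produce a type AB child with a type B mother.
Rohan (type B): no genotype consistent with that phenotype can produce a type-AB child with a type-B mother.

Rohan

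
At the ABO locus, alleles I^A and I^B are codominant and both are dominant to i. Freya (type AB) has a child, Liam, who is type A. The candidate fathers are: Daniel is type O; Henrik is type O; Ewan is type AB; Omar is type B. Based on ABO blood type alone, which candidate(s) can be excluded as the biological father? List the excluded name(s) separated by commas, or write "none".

A candidate is excluded only if no genotype consistent with his phenotype could produce a type A child with a type AB mother.
Every candidate has at least one consistent genotype combination, so none can be excluded.

none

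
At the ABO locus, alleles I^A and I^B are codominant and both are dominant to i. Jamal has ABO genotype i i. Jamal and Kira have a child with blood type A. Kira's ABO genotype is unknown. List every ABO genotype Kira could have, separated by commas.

For each candidate genotype of Kira, check whether crossing it with i i can produce every observed child phenotype.
  I^A I^A → possible child types {A} ✓
  I^A I^B → possible child types {A, B} ✓
  I^A i → possible child types {O, A} ✓
  I^B I^B → possible child types {B} ✗
  I^B i → possible child types {O, B} ✗
  i i → possible child types {O} ✗

I^A I^A, I^A I^B, I^A i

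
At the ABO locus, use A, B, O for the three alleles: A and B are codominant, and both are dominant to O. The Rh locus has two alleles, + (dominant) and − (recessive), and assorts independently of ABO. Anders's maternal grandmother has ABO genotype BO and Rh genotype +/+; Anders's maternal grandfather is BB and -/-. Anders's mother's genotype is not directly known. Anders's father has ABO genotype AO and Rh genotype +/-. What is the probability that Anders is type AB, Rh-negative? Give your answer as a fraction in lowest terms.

3/32

Anders's mother's ABO genotype from BO × BB: 1/2 BB, 1/2 BO.
Crossing each possibility with the father AO and summing P(type AB): 1/2·1/2 + 1/2·1/4 = 3/8.
Similarly for Rh via the mother's Rh distribution: P(Rh-) = 1/4.
Independent loci: 3/8 × 1/4 = 3/32.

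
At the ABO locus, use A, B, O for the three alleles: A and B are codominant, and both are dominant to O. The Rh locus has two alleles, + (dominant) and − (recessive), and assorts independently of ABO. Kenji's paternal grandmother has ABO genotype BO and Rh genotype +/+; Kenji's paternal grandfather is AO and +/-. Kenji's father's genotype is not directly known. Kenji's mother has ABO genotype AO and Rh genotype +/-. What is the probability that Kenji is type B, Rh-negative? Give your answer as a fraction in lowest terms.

1/64

Kenji's father's ABO genotype from BO × AO: 1/4 AB, 1/4 AO, 1/4 BO, 1/4 OO.
Crossing each possibility with the mother AO and summing P(type B): 1/4·1/4 + 1/4·0 + 1/4·1/4 + 1/4·0 = 1/8.
Similarly for Rh via the father's Rh distribution: P(Rh-) = 1/8.
Independent loci: 1/8 × 1/8 = 1/64.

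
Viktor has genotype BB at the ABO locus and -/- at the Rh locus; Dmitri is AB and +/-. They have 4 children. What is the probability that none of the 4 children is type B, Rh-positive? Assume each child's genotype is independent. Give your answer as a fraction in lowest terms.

81/256

ABO cross BB × AB → 1/2 B, 1/2 AB.
Rh cross -/- × +/- → 1/2 Rh+, 1/2 Rh-; so P(type B, Rh-positive) = 1/2 × 1/2 = 1/4 per child.
P(not type B, Rh-positive) = 3/4 for one child; (3/4)^4 = 81/256.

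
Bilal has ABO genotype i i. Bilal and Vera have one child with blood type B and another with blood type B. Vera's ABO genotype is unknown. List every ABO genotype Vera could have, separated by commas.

For each candidate genotype of Vera, check whether crossing it with i i can produce every observed child phenotype.
  I^A I^A → possible child types {A} ✗
  I^A I^B → possible child types {A, B} ✓
  I^A i → possible child types {O, A} ✗
  I^B I^B → possible child types {B} ✓
  I^B i → possible child types {O, B} ✓
  i i → possible child types {O} ✗

I^A I^B, I^B I^B, I^B i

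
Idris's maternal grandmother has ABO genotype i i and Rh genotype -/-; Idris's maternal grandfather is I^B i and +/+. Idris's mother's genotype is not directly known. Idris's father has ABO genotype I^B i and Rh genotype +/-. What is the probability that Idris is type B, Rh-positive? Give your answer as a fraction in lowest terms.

Idris's mother's ABO genotype from i i × I^B i: 1/2 I^B i, 1/2 i i.
Crossing each possibility with the father I^B i and summing P(type B): 1/2·3/4 + 1/2·1/2 = 5/8.
Similarly for Rh via the mother's Rh distribution: P(Rh+) = 3/4.
Independent loci: 5/8 × 3/4 = 15/32.

15/32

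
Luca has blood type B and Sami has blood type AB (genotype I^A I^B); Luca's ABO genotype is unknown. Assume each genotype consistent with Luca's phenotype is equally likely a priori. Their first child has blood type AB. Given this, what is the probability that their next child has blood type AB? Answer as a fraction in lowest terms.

5/12

Possible genotypes: Luca ∈ {I^B I^B, I^B i}; Sami ∈ {I^A I^B}.
Weight each parental genotype pair by prior × P(type-AB child):
  I^B I^B × I^A I^B: posterior weight 2/3; P(next child type AB) = 1/2.
  I^B i × I^A I^B: posterior weight 1/3; P(next child type AB) = 1/4.
Weighted sum = 5/12.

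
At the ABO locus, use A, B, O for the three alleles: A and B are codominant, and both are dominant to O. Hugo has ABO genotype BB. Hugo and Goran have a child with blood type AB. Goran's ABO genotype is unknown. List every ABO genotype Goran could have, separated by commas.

AA, AB, AO

For each candidate genotype of Goran, check whether crossing it with BB can produce every observed child phenotype.
  AA → possible child types {AB} ✓
  AB → possible child types {B, AB} ✓
  AO → possible child types {B, AB} ✓
  BB → possible child types {B} ✗
  BO → possible child types {B} ✗
  OO → possible child types {B} ✗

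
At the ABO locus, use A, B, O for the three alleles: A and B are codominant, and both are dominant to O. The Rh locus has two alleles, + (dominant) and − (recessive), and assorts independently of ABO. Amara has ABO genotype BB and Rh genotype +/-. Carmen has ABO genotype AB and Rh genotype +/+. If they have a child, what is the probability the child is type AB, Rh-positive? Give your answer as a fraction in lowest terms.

ABO cross BB × AB → offspring phenotypes: 1/2 B, 1/2 AB.
Rh cross +/- × +/+ → 1 Rh+.
Independent loci: P(type AB, Rh-positive) = 1/2 × 1 = 1/2.

1/2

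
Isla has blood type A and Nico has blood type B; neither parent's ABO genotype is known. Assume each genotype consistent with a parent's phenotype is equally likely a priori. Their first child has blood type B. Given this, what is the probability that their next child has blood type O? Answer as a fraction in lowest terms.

1/12

Possible genotypes: Isla ∈ {I^A I^A, I^A i}; Nico ∈ {I^B I^B, I^B i}.
Weight each parental genotype pair by prior × P(type-B child):
  I^A i × I^B I^B: posterior weight 2/3; P(next child type O) = 0.
  I^A i × I^B i: posterior weight 1/3; P(next child type O) = 1/4.
Weighted sum = 1/12.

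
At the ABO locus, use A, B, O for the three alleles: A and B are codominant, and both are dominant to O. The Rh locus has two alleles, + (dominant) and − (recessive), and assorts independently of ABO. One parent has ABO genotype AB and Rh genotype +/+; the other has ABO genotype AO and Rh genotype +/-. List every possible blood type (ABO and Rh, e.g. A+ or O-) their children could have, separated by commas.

Gametes from AB × AO give offspring ABO genotypes AA, AB, AO, BO, i.e. phenotypes A, B, AB.
Rh cross +/+ × +/- → phenotypes Rh+.
Combining independently: A+, B+, AB+.

A+, B+, AB+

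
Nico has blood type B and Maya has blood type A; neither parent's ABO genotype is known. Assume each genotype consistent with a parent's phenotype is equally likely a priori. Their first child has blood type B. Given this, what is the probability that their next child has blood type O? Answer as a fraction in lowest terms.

Possible genotypes: Nico ∈ {I^B I^B, I^B i}; Maya ∈ {I^A I^A, I^A i}.
Weight each parental genotype pair by prior × P(type-B child):
  I^B I^B × I^A i: posterior weight 2/3; P(next child type O) = 0.
  I^B i × I^A i: posterior weight 1/3; P(next child type O) = 1/4.
Weighted sum = 1/12.

1/12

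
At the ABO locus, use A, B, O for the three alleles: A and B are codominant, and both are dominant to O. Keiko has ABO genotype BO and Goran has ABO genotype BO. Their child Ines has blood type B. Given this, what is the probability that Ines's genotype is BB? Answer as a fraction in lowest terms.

1/3

Cross BO × BO → 1/4 BB, 1/2 BO, 1/4 OO.
Type-B genotypes among offspring: BB (1/4), BO (1/2); total 3/4.
P(BB | type B) = (1/4) / (3/4) = 1/3.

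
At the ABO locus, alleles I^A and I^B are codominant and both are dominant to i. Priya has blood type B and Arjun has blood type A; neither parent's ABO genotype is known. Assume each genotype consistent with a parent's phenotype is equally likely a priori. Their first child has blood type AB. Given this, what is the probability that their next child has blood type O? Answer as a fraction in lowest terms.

1/36

Possible genotypes: Priya ∈ {I^B I^B, I^B i}; Arjun ∈ {I^A I^A, I^A i}.
Weight each parental genotype pair by prior × P(type-AB child):
  I^B I^B × I^A I^A: posterior weight 4/9; P(next child type O) = 0.
  I^B I^B × I^A i: posterior weight 2/9; P(next child type O) = 0.
  I^B i × I^A I^A: posterior weight 2/9; P(next child type O) = 0.
  I^B i × I^A i: posterior weight 1/9; P(next child type O) = 1/4.
Weighted sum = 1/36.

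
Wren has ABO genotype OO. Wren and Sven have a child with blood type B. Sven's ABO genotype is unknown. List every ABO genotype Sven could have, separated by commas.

AB, BB, BO

For each candidate genotype of Sven, check whether crossing it with OO can produce every observed child phenotype.
  AA → possible child types {A} ✗
  AB → possible child types {A, B} ✓
  AO → possible child types {O, A} ✗
  BB → possible child types {B} ✓
  BO → possible child types {O, B} ✓
  OO → possible child types {O} ✗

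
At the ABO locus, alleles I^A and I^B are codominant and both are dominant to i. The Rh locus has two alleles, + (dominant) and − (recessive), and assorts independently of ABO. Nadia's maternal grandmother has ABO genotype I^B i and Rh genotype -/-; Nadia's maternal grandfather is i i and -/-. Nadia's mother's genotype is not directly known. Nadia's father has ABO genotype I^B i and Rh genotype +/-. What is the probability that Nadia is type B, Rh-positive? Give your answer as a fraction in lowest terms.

Nadia's mother's ABO genotype from I^B i × i i: 1/2 I^B i, 1/2 i i.
Crossing each possibility with the father I^B i and summing P(type B): 1/2·3/4 + 1/2·1/2 = 5/8.
Similarly for Rh via the mother's Rh distribution: P(Rh+) = 1/2.
Independent loci: 5/8 × 1/2 = 5/16.

5/16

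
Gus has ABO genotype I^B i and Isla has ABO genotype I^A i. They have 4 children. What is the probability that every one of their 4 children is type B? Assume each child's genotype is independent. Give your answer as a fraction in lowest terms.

1/256

ABO cross I^B i × I^A i → 1/4 O, 1/4 A, 1/4 B, 1/4 AB.
So P(type B) = 1/4 per child.
All 4 independent: (1/4)^4 = 1/256.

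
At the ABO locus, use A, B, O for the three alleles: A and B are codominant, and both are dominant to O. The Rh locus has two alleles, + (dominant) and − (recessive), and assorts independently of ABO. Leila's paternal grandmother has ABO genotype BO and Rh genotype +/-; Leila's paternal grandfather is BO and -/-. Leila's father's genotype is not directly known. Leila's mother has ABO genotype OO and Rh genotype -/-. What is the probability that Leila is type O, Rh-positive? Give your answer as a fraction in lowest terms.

1/8

Leila's father's ABO genotype from BO × BO: 1/4 BB, 1/2 BO, 1/4 OO.
Crossing each possibility with the mother OO and summing P(type O): 1/4·0 + 1/2·1/2 + 1/4·1 = 1/2.
Similarly for Rh via the father's Rh distribution: P(Rh+) = 1/4.
Independent loci: 1/2 × 1/4 = 1/8.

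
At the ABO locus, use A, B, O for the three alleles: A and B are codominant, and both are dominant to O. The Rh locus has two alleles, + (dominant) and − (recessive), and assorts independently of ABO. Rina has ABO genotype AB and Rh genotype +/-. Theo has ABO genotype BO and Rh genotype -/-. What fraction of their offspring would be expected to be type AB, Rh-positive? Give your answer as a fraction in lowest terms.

ABO cross AB × BO → offspring phenotypes: 1/4 A, 1/2 B, 1/4 AB.
Rh cross +/- × -/- → 1/2 Rh+, 1/2 Rh-.
Independent loci: P(type AB, Rh-positive) = 1/4 × 1/2 = 1/8.

1/8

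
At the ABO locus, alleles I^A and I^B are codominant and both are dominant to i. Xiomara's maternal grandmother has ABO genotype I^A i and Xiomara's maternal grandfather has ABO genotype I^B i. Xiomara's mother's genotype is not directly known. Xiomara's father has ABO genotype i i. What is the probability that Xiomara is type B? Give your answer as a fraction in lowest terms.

Xiomara's mother's ABO genotype from I^A i × I^B i: 1/4 I^A I^B, 1/4 I^A i, 1/4 I^B i, 1/4 i i.
Crossing each possibility with the father i i and summing P(type B): 1/4·1/2 + 1/4·0 + 1/4·1/2 + 1/4·0 = 1/4.

1/4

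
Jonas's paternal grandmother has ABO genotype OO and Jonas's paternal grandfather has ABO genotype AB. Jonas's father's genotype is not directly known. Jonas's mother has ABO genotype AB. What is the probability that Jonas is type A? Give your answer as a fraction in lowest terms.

Jonas's father's ABO genotype from OO × AB: 1/2 AO, 1/2 BO.
Crossing each possibility with the mother AB and summing P(type A): 1/2·1/2 + 1/2·1/4 = 3/8.

3/8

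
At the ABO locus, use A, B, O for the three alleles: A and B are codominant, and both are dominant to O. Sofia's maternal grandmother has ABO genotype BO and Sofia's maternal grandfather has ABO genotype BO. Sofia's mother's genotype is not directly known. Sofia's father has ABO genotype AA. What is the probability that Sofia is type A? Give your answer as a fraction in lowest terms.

1/2

Sofia's mother's ABO genotype from BO × BO: 1/4 BB, 1/2 BO, 1/4 OO.
Crossing each possibility with the father AA and summing P(type A): 1/4·0 + 1/2·1/2 + 1/4·1 = 1/2.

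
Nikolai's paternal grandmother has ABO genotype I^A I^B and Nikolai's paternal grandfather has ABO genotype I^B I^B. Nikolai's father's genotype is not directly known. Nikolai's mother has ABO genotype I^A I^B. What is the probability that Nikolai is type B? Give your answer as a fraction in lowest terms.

Nikolai's father's ABO genotype from I^A I^B × I^B I^B: 1/2 I^A I^B, 1/2 I^B I^B.
Crossing each possibility with the mother I^A I^B and summing P(type B): 1/2·1/4 + 1/2·1/2 = 3/8.

3/8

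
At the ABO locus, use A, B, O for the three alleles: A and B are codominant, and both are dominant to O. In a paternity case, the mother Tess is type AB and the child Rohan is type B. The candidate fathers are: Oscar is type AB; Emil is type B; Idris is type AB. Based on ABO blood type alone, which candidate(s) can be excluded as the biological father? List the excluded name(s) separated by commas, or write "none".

none

A candidate is excluded only if no genotype consistent with his phenotype could produce a type B child with a type AB mother.
Every candidate has at least one consistent genotype combination, so none can be excluded.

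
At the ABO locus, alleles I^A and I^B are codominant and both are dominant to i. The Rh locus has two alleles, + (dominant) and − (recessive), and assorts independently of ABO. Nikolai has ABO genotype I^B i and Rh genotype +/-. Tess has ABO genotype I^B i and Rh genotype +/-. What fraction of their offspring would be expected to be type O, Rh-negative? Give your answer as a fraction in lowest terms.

ABO cross I^B i × I^B i → offspring phenotypes: 1/4 O, 3/4 B.
Rh cross +/- × +/- → 3/4 Rh+, 1/4 Rh-.
Independent loci: P(type O, Rh-negative) = 1/4 × 1/4 = 1/16.

1/16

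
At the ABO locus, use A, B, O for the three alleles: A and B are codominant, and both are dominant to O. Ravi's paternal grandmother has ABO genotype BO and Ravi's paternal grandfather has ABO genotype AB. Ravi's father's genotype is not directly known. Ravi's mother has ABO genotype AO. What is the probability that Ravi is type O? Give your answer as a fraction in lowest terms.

Ravi's father's ABO genotype from BO × AB: 1/4 AB, 1/4 AO, 1/4 BB, 1/4 BO.
Crossing each possibility with the mother AO and summing P(type O): 1/4·0 + 1/4·1/4 + 1/4·0 + 1/4·1/4 = 1/8.

1/8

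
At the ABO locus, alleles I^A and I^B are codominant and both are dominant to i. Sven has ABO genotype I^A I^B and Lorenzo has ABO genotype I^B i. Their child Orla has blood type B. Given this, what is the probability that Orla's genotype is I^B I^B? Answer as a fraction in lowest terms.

1/2

Cross I^A I^B × I^B i → 1/4 I^A I^B, 1/4 I^A i, 1/4 I^B I^B, 1/4 I^B i.
Type-B genotypes among offspring: I^B I^B (1/4), I^B i (1/4); total 1/2.
P(I^B I^B | type B) = (1/4) / (1/2) = 1/2.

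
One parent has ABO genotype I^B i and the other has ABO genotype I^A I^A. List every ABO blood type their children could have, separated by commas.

A, AB

Gametes from I^B i × I^A I^A give offspring ABO genotypes I^A I^B, I^A i, i.e. phenotypes A, AB.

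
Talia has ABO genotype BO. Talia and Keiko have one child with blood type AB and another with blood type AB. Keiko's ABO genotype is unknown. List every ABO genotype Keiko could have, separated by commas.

AA, AB, AO

For each candidate genotype of Keiko, check whether crossing it with BO can produce every observed child phenotype.
  AA → possible child types {A, AB} ✓
  AB → possible child types {A, B, AB} ✓
  AO → possible child types {O, A, B, AB} ✓
  BB → possible child types {B} ✗
  BO → possible child types {O, B} ✗
  OO → possible child types {O, B} ✗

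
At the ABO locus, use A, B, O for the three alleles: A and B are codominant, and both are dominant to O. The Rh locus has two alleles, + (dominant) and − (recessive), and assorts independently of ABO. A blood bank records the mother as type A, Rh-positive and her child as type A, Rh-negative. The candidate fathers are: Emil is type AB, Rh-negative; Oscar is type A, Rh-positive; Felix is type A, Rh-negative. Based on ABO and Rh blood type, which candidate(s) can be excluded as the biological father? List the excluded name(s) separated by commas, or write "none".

none

A candidate is excluded only if no genotype consistent with his phenotype could produce a type A, Rh-negative child with a type A, Rh-positive mother.
Every candidate has at least one consistent genotype combination, so none can be excluded.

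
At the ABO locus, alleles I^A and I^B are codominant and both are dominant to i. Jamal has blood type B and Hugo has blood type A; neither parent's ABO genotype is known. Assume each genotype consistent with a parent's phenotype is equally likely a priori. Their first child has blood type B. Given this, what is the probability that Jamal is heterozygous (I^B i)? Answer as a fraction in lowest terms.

Possible genotypes: Jamal ∈ {I^B I^B, I^B i}; Hugo ∈ {I^A I^A, I^A i}.
Weight each parental genotype pair by prior × P(type-B child):
  I^B I^B × I^A i: posterior weight 2/3.
  I^B i × I^A i: posterior weight 1/3.
Sum the posterior weight over pairs where Jamal is I^B i: 1/3.

1/3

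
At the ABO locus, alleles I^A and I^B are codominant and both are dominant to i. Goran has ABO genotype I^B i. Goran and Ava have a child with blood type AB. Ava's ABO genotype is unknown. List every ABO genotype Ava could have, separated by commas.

I^A I^A, I^A I^B, I^A i

For each candidate genotype of Ava, check whether crossing it with I^B i can produce every observed child phenotype.
  I^A I^A → possible child types {A, AB} ✓
  I^A I^B → possible child types {A, B, AB} ✓
  I^A i → possible child types {O, A, B, AB} ✓
  I^B I^B → possible child types {B} ✗
  I^B i → possible child types {O, B} ✗
  i i → possible child types {O, B} ✗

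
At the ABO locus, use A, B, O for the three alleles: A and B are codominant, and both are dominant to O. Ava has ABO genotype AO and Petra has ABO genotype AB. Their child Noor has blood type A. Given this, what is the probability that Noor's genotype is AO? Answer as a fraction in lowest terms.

Cross AO × AB → 1/4 AA, 1/4 AB, 1/4 AO, 1/4 BO.
Type-A genotypes among offspring: AA (1/4), AO (1/4); total 1/2.
P(AO | type A) = (1/4) / (1/2) = 1/2.

1/2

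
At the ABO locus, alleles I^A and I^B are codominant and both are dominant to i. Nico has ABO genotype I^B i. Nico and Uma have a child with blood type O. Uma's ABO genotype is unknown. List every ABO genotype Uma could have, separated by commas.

For each candidate genotype of Uma, check whether crossing it with I^B i can produce every observed child phenotype.
  I^A I^A → possible child types {A, AB} ✗
  I^A I^B → possible child types {A, B, AB} ✗
  I^A i → possible child types {O, A, B, AB} ✓
  I^B I^B → possible child types {B} ✗
  I^B i → possible child types {O, B} ✓
  i i → possible child types {O, B} ✓

I^A i, I^B i, i i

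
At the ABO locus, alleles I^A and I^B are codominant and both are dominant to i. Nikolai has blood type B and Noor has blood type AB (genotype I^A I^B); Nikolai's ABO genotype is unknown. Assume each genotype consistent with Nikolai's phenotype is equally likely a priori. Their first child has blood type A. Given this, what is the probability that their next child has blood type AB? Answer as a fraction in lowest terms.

Possible genotypes: Nikolai ∈ {I^B I^B, I^B i}; Noor ∈ {I^A I^B}.
Weight each parental genotype pair by prior × P(type-A child):
  I^B i × I^A I^B: posterior weight 1; P(next child type AB) = 1/4.
Weighted sum = 1/4.

1/4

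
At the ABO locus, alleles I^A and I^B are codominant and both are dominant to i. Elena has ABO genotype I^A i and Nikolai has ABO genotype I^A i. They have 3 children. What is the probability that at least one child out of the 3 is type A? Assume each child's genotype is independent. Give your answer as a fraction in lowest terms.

ABO cross I^A i × I^A i → 1/4 O, 3/4 A.
So P(type A) = 3/4 per child.
P(none) = (1/4)^3 = 1/64; P(at least one) = 1 − 1/64 = 63/64.

63/64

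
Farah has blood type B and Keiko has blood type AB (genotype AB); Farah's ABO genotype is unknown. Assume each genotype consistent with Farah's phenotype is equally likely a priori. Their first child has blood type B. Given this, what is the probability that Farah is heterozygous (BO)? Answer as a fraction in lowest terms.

1/2

Possible genotypes: Farah ∈ {BB, BO}; Keiko ∈ {AB}.
Weight each parental genotype pair by prior × P(type-B child):
  BB × AB: posterior weight 1/2.
  BO × AB: posterior weight 1/2.
Sum the posterior weight over pairs where Farah is BO: 1/2.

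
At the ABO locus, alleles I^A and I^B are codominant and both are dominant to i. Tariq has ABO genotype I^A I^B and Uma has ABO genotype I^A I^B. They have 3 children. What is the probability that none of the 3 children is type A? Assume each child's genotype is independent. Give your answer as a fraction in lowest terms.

27/64

ABO cross I^A I^B × I^A I^B → 1/4 A, 1/4 B, 1/2 AB.
So P(type A) = 1/4 per child.
P(not type A) = 3/4 for one child; (3/4)^3 = 27/64.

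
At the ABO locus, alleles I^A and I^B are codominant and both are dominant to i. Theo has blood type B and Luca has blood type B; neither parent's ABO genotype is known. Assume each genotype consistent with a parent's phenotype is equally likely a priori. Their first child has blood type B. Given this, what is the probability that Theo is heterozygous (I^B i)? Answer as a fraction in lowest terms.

Possible genotypes: Theo ∈ {I^B I^B, I^B i}; Luca ∈ {I^B I^B, I^B i}.
Weight each parental genotype pair by prior × P(type-B child):
  I^B I^B × I^B I^B: posterior weight 4/15.
  I^B I^B × I^B i: posterior weight 4/15.
  I^B i × I^B I^B: posterior weight 4/15.
  I^B i × I^B i: posterior weight 1/5.
Sum the posterior weight over pairs where Theo is I^B i: 7/15.

7/15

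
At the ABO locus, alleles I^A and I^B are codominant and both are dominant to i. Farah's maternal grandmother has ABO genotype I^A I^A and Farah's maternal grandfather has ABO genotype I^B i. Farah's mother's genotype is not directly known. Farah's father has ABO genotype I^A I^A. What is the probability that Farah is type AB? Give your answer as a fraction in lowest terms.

1/4

Farah's mother's ABO genotype from I^A I^A × I^B i: 1/2 I^A I^B, 1/2 I^A i.
Crossing each possibility with the father I^A I^A and summing P(type AB): 1/2·1/2 + 1/2·0 = 1/4.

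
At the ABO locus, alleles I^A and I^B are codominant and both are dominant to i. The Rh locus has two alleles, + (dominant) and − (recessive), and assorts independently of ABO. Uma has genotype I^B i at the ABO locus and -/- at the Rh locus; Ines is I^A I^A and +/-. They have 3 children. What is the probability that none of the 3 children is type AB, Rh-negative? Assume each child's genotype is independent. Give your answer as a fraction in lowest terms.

27/64

ABO cross I^B i × I^A I^A → 1/2 A, 1/2 AB.
Rh cross -/- × +/- → 1/2 Rh+, 1/2 Rh-; so P(type AB, Rh-negative) = 1/2 × 1/2 = 1/4 per child.
P(not type AB, Rh-negative) = 3/4 for one child; (3/4)^3 = 27/64.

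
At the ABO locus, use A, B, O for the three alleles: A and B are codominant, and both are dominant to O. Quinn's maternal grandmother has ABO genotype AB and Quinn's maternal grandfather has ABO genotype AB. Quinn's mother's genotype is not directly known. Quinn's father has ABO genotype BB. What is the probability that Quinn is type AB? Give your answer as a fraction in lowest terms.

1/2

Quinn's mother's ABO genotype from AB × AB: 1/4 AA, 1/2 AB, 1/4 BB.
Crossing each possibility with the father BB and summing P(type AB): 1/4·1 + 1/2·1/2 + 1/4·0 = 1/2.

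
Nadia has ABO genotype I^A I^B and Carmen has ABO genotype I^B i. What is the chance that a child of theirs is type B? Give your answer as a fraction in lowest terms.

1/2

ABO cross I^A I^B × I^B i → offspring phenotypes: 1/4 A, 1/2 B, 1/4 AB.
So P(type B) = 1/2.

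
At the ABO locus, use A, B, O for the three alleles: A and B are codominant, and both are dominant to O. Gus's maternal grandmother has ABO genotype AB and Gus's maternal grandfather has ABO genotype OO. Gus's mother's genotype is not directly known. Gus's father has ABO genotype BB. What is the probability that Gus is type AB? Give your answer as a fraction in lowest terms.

1/4

Gus's mother's ABO genotype from AB × OO: 1/2 AO, 1/2 BO.
Crossing each possibility with the father BB and summing P(type AB): 1/2·1/2 + 1/2·0 = 1/4.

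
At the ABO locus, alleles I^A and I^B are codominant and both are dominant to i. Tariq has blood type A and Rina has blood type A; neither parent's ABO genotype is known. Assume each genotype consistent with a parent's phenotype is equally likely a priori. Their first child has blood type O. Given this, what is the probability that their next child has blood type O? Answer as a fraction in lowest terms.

Possible genotypes: Tariq ∈ {I^A I^A, I^A i}; Rina ∈ {I^A I^A, I^A i}.
Weight each parental genotype pair by prior × P(type-O child):
  I^A i × I^A i: posterior weight 1; P(next child type O) = 1/4.
Weighted sum = 1/4.

1/4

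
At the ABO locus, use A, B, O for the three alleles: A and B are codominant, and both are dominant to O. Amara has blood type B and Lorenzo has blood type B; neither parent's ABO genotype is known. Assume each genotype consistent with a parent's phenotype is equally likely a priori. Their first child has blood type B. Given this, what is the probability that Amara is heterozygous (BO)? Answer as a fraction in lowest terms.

7/15

Possible genotypes: Amara ∈ {BB, BO}; Lorenzo ∈ {BB, BO}.
Weight each parental genotype pair by prior × P(type-B child):
  BB × BB: posterior weight 4/15.
  BB × BO: posterior weight 4/15.
  BO × BB: posterior weight 4/15.
  BO × BO: posterior weight 1/5.
Sum the posterior weight over pairs where Amara is BO: 7/15.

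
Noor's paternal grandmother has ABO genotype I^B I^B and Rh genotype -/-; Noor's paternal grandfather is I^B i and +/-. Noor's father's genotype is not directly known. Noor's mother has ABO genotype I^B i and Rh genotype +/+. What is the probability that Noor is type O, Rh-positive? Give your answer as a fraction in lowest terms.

Noor's father's ABO genotype from I^B I^B × I^B i: 1/2 I^B I^B, 1/2 I^B i.
Crossing each possibility with the mother I^B i and summing P(type O): 1/2·0 + 1/2·1/4 = 1/8.
Similarly for Rh via the father's Rh distribution: P(Rh+) = 1.
Independent loci: 1/8 × 1 = 1/8.

1/8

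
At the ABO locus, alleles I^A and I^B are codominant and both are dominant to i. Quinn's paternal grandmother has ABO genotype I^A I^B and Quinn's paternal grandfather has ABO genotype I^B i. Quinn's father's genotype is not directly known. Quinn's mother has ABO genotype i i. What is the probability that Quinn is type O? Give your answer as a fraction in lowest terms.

Quinn's father's ABO genotype from I^A I^B × I^B i: 1/4 I^A I^B, 1/4 I^A i, 1/4 I^B I^B, 1/4 I^B i.
Crossing each possibility with the mother i i and summing P(type O): 1/4·0 + 1/4·1/2 + 1/4·0 + 1/4·1/2 = 1/4.

1/4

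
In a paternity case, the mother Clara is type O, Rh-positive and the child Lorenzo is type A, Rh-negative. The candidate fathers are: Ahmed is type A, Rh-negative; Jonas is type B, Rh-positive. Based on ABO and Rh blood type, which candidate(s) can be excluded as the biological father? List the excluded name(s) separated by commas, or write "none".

A candidate is excluded only if no genotype consistent with his phenotype could produce a type A, Rh-negative child with a type O, Rh-positive mother.
Jonas (type B, Rh+): no genotype consistent with that phenotype can produce a type-A Rh- child with a type-O mother.

Jonas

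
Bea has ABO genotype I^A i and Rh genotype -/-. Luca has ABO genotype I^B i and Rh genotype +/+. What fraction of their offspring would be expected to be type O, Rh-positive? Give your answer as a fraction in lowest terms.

1/4

ABO cross I^A i × I^B i → offspring phenotypes: 1/4 O, 1/4 A, 1/4 B, 1/4 AB.
Rh cross -/- × +/+ → 1 Rh+.
Independent loci: P(type O, Rh-positive) = 1/4 × 1 = 1/4.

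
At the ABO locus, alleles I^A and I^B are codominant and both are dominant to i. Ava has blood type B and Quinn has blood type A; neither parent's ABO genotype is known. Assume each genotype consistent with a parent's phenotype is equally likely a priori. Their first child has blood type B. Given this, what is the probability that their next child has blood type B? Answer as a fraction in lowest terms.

Possible genotypes: Ava ∈ {I^B I^B, I^B i}; Quinn ∈ {I^A I^A, I^A i}.
Weight each parental genotype pair by prior × P(type-B child):
  I^B I^B × I^A i: posterior weight 2/3; P(next child type B) = 1/2.
  I^B i × I^A i: posterior weight 1/3; P(next child type B) = 1/4.
Weighted sum = 5/12.

5/12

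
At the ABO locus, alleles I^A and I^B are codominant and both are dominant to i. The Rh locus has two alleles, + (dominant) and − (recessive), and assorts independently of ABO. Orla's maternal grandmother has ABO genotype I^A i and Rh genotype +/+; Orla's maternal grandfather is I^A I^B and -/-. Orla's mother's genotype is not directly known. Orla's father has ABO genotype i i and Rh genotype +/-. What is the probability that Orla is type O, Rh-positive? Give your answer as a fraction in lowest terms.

3/16

Orla's mother's ABO genotype from I^A i × I^A I^B: 1/4 I^A I^A, 1/4 I^A I^B, 1/4 I^A i, 1/4 I^B i.
Crossing each possibility with the father i i and summing P(type O): 1/4·0 + 1/4·0 + 1/4·1/2 + 1/4·1/2 = 1/4.
Similarly for Rh via the mother's Rh distribution: P(Rh+) = 3/4.
Independent loci: 1/4 × 3/4 = 3/16.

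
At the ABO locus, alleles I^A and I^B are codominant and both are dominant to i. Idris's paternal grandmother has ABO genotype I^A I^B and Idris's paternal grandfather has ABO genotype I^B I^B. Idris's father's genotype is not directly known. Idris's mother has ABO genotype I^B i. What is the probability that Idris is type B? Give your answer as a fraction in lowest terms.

3/4

Idris's father's ABO genotype from I^A I^B × I^B I^B: 1/2 I^A I^B, 1/2 I^B I^B.
Crossing each possibility with the mother I^B i and summing P(type B): 1/2·1/2 + 1/2·1 = 3/4.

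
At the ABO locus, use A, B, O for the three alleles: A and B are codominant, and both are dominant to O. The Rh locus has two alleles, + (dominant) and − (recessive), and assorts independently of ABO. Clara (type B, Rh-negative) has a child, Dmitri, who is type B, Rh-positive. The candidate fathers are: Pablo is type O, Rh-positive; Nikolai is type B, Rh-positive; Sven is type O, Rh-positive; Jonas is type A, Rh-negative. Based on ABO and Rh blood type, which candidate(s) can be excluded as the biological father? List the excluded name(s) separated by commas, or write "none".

A candidate is excluded only if no genotype consistent with his phenotype could produce a type B, Rh-positive child with a type B, Rh-negative mother.
Jonas (type A, Rh-): no genotype consistent with that phenotype can produce a type-B Rh+ child with a type-B mother.

Jonas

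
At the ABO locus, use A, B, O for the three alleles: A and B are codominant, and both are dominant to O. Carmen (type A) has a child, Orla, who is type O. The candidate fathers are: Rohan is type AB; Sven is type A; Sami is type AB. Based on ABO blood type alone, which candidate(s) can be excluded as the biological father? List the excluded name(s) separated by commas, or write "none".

A candidate is excluded only if no genotype consistent with his phenotype could produce a type O child with a type A mother.
Rohan (type AB): no genotype consistent with that phenotype can produce a type-O child with a type-A mother.
Sami (type AB): no genotype consistent with that phenotype can produce a type-O child with a type-A mother.

Rohan, Sami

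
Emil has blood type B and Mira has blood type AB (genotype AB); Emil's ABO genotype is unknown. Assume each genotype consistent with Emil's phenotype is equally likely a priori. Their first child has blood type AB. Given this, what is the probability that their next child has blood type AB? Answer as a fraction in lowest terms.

Possible genotypes: Emil ∈ {BB, BO}; Mira ∈ {AB}.
Weight each parental genotype pair by prior × P(type-AB child):
  BB × AB: posterior weight 2/3; P(next child type AB) = 1/2.
  BO × AB: posterior weight 1/3; P(next child type AB) = 1/4.
Weighted sum = 5/12.

5/12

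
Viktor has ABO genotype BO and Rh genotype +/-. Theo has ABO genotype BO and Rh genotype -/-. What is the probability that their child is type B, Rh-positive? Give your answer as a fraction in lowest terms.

ABO cross BO × BO → offspring phenotypes: 1/4 O, 3/4 B.
Rh cross +/- × -/- → 1/2 Rh+, 1/2 Rh-.
Independent loci: P(type B, Rh-positive) = 3/4 × 1/2 = 3/8.

3/8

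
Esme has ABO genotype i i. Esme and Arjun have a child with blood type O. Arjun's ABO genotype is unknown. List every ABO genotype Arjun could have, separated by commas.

I^A i, I^B i, i i

For each candidate genotype of Arjun, check whether crossing it with i i can produce every observed child phenotype.
  I^A I^A → possible child types {A} ✗
  I^A I^B → possible child types {A, B} ✗
  I^A i → possible child types {O, A} ✓
  I^B I^B → possible child types {B} ✗
  I^B i → possible child types {O, B} ✓
  i i → possible child types {O} ✓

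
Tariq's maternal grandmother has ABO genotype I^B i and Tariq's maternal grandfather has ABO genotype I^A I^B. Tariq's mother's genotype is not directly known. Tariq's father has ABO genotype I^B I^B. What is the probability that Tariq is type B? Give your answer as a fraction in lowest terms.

3/4

Tariq's mother's ABO genotype from I^B i × I^A I^B: 1/4 I^A I^B, 1/4 I^A i, 1/4 I^B I^B, 1/4 I^B i.
Crossing each possibility with the father I^B I^B and summing P(type B): 1/4·1/2 + 1/4·1/2 + 1/4·1 + 1/4·1 = 3/4.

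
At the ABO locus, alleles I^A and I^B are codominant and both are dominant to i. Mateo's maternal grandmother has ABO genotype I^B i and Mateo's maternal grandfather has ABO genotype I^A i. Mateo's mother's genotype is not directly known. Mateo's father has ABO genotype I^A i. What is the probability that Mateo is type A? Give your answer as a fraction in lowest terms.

Mateo's mother's ABO genotype from I^B i × I^A i: 1/4 I^A I^B, 1/4 I^A i, 1/4 I^B i, 1/4 i i.
Crossing each possibility with the father I^A i and summing P(type A): 1/4·1/2 + 1/4·3/4 + 1/4·1/4 + 1/4·1/2 = 1/2.

1/2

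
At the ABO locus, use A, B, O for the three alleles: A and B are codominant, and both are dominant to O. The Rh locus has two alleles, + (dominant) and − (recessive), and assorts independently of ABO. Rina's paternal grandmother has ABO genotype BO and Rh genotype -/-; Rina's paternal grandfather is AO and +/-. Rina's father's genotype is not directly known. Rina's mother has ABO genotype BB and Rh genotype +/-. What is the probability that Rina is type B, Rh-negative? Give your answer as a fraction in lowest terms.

9/32

Rina's father's ABO genotype from BO × AO: 1/4 AB, 1/4 AO, 1/4 BO, 1/4 OO.
Crossing each possibility with the mother BB and summing P(type B): 1/4·1/2 + 1/4·1/2 + 1/4·1 + 1/4·1 = 3/4.
Similarly for Rh via the father's Rh distribution: P(Rh-) = 3/8.
Independent loci: 3/4 × 3/8 = 9/32.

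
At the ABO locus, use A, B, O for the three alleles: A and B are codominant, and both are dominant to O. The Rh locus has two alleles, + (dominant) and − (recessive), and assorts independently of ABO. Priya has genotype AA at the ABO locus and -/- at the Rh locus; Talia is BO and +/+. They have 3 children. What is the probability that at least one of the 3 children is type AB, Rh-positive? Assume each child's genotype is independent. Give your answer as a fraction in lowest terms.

ABO cross AA × BO → 1/2 A, 1/2 AB.
Rh cross -/- × +/+ → 1 Rh+; so P(type AB, Rh-positive) = 1/2 × 1 = 1/2 per child.
P(none) = (1/2)^3 = 1/8; P(at least one) = 1 − 1/8 = 7/8.

7/8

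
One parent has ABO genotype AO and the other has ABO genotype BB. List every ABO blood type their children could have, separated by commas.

Gametes from AO × BB give offspring ABO genotypes AB, BO, i.e. phenotypes B, AB.

B, AB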